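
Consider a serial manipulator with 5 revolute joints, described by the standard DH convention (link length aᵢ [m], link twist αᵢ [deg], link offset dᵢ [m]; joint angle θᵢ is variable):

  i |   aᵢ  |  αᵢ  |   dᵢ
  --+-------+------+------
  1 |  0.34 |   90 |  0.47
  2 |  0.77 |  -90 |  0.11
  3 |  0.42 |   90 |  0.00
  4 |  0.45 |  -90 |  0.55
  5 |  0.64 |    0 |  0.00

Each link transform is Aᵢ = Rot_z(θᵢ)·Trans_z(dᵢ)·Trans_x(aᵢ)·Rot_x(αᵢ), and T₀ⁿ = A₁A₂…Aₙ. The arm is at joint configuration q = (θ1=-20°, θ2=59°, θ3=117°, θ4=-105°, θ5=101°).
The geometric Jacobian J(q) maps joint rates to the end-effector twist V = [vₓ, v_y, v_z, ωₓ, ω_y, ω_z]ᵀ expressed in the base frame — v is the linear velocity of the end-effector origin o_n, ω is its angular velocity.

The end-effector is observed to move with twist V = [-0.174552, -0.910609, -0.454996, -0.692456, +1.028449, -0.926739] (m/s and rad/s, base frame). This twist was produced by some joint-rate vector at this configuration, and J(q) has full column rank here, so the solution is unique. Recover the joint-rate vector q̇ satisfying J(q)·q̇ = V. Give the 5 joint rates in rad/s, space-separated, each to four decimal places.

-0.6510 -0.8670 0.7760 -0.7330 0.2270

o_n = [0.8922, -0.1618, 0.7767]
J₁: ẑ×o_n = [0.1618, 0.8922, -0.0000], ω = ẑ
J2: z=[-0.3420, -0.9397, 0.0000] o=[0.3195, -0.1163, 0.4700] → [-0.2882, 0.1049, 0.5538, -0.3420, -0.9397, 0.0000]
J3: z=[-0.8055, 0.2932, 0.5150] o=[0.6545, -0.3553, 1.1300] → [-0.2032, -0.1621, -0.2255, -0.8055, 0.2932, 0.5150]
J4: z=[0.5865, 0.2697, 0.7637] o=[0.6902, 0.0300, 0.9666] → [0.0953, 0.2656, -0.1670, 0.5865, 0.2697, 0.7637]
J5: z=[0.2906, 0.8101, -0.5092] o=[1.3530, -0.0560, 1.2081] → [-0.4033, 0.3600, 0.3425, 0.2906, 0.8101, -0.5092]
q̇ = J⁺·V = [-0.6510, -0.8670, 0.7760, -0.7330, 0.2270]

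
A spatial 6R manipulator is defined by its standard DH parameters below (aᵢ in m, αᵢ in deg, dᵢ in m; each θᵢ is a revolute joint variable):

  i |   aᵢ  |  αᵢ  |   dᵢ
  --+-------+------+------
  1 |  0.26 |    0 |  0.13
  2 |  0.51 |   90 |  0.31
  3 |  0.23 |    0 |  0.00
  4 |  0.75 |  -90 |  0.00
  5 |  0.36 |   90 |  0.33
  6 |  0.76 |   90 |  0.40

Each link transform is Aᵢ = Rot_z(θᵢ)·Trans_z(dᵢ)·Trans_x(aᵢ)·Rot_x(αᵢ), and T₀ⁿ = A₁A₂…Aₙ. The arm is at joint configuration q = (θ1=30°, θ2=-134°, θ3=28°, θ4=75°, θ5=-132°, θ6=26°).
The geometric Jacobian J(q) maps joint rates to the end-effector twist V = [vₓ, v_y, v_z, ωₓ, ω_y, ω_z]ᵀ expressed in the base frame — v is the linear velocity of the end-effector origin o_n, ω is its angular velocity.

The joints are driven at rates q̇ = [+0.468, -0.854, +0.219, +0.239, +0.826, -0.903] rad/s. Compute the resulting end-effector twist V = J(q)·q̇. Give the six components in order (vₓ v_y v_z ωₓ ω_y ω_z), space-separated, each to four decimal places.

-1.2446 -0.1253 0.1249 -0.7994 1.1844 0.0821

o_n = [-0.2968, 0.1343, 0.1599]
J₁: ẑ×o_n = [-0.1343, -0.2968, 0.0000], ω = ẑ
J2: z=[0.0000, 0.0000, 1.0000] o=[0.2252, 0.1300, 0.1300] → [-0.0043, -0.5220, 0.0000, 0.0000, 0.0000, 1.0000]
J3: z=[-0.9703, 0.2419, 0.0000] o=[0.1018, -0.3649, 0.4400] → [-0.0678, -0.2718, -0.3879, -0.9703, 0.2419, 0.0000]
J4: z=[-0.9703, 0.2419, 0.0000] o=[0.0527, -0.5619, 0.5480] → [-0.0939, -0.3766, -0.5910, -0.9703, 0.2419, 0.0000]
J5: z=[0.2357, 0.9454, -0.2250] o=[0.0935, -0.3982, 1.2788] → [-0.9380, 0.3515, 0.4945, 0.2357, 0.9454, -0.2250]
J6: z=[0.6088, -0.3241, -0.7241] o=[-0.1014, -0.0741, 0.9698] → [0.4134, 0.6346, 0.0636, 0.6088, -0.3241, -0.7241]
V = J·q̇ = [-1.2446, -0.1253, 0.1249, -0.7994, 1.1844, 0.0821]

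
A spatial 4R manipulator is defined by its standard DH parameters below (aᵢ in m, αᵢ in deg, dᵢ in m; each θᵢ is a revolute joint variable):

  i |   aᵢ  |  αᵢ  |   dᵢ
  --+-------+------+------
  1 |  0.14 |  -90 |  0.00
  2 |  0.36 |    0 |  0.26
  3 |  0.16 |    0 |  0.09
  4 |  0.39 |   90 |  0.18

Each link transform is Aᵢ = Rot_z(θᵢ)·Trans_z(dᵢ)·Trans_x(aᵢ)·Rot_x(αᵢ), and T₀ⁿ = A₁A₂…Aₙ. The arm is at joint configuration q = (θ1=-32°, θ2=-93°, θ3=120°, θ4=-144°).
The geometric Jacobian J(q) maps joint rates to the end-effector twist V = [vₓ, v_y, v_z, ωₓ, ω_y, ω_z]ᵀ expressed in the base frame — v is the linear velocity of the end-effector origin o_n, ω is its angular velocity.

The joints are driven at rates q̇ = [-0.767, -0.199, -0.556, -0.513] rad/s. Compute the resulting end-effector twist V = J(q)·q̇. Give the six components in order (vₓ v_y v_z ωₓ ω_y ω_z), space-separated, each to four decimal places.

o_n = [0.3544, 0.4035, 0.6344]
J₁: ẑ×o_n = [-0.4035, 0.3544, 0.0000], ω = ẑ
J2: z=[0.5299, 0.8480, 0.0000] o=[0.1187, -0.0742, 0.0000] → [0.5380, -0.3362, 0.0533, 0.5299, 0.8480, 0.0000]
J3: z=[0.5299, 0.8480, 0.0000] o=[0.2405, 0.1563, 0.3595] → [0.2331, -0.1457, 0.0345, 0.5299, 0.8480, 0.0000]
J4: z=[0.5299, 0.8480, 0.0000] o=[0.4091, 0.1571, 0.2869] → [0.2947, -0.1841, 0.1771, 0.5299, 0.8480, 0.0000]
V = J·q̇ = [-0.0783, -0.0294, -0.1206, -0.6719, -1.0753, -0.7670]

-0.0783 -0.0294 -0.1206 -0.6719 -1.0753 -0.7670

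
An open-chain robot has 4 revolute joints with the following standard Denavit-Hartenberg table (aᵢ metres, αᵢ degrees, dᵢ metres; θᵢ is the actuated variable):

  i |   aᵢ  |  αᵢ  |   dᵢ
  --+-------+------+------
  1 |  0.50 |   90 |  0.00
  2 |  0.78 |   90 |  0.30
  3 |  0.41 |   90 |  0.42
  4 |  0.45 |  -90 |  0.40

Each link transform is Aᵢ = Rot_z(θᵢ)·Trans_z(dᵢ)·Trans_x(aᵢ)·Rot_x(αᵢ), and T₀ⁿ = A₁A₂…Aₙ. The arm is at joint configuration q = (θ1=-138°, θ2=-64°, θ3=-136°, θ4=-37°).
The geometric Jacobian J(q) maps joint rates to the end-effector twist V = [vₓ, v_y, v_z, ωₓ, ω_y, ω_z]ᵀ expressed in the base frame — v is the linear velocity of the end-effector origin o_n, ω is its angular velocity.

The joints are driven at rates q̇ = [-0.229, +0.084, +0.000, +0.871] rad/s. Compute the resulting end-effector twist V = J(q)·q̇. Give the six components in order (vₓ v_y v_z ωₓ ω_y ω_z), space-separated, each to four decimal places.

o_n = [-0.2909, -0.1902, -0.0193]
J₁: ẑ×o_n = [0.1902, -0.2909, 0.0000], ω = ẑ
J2: z=[-0.6691, 0.7431, 0.0000] o=[-0.3716, -0.3346, 0.0000] → [-0.0143, -0.0129, -0.1566, -0.6691, 0.7431, 0.0000]
J3: z=[0.6679, 0.6014, -0.4384] o=[-0.8264, -0.3404, -0.7011] → [0.4759, -0.6902, -0.2218, 0.6679, 0.6014, -0.4384]
J4: z=[-0.2550, 0.7383, 0.6244] o=[-0.2592, -0.2130, -0.6201] → [0.4294, 0.1335, 0.0175, -0.2550, 0.7383, 0.6244]
V = J·q̇ = [0.3292, 0.1818, 0.0021, -0.2783, 0.7055, 0.3148]

0.3292 0.1818 0.0021 -0.2783 0.7055 0.3148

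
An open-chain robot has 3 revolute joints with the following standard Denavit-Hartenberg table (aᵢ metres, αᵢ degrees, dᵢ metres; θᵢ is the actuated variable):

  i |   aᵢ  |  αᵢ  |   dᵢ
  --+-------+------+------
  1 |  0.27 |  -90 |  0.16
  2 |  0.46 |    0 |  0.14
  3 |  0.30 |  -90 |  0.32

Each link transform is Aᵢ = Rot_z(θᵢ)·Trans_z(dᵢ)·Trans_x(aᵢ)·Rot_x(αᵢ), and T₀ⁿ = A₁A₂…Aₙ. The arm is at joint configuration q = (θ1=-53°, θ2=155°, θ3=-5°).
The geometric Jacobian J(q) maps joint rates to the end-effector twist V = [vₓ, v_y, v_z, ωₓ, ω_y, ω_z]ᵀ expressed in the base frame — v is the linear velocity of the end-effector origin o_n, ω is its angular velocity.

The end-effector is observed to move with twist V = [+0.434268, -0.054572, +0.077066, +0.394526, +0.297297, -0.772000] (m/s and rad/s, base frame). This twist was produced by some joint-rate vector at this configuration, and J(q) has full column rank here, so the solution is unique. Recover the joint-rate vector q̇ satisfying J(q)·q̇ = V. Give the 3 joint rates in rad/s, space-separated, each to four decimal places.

o_n = [0.1226, 0.6016, -0.1844]
J₁: ẑ×o_n = [-0.6016, 0.1226, 0.0000], ω = ẑ
J2: z=[0.7986, 0.6018, 0.0000] o=[0.1625, -0.2156, 0.1600] → [-0.2073, 0.2751, 0.6767, 0.7986, 0.6018, 0.0000]
J3: z=[0.7986, 0.6018, 0.0000] o=[0.0234, 0.2016, -0.0344] → [-0.0903, 0.1198, 0.2598, 0.7986, 0.6018, 0.0000]
q̇ = J⁺·V = [-0.7720, -0.1230, 0.6170]

-0.7720 -0.1230 0.6170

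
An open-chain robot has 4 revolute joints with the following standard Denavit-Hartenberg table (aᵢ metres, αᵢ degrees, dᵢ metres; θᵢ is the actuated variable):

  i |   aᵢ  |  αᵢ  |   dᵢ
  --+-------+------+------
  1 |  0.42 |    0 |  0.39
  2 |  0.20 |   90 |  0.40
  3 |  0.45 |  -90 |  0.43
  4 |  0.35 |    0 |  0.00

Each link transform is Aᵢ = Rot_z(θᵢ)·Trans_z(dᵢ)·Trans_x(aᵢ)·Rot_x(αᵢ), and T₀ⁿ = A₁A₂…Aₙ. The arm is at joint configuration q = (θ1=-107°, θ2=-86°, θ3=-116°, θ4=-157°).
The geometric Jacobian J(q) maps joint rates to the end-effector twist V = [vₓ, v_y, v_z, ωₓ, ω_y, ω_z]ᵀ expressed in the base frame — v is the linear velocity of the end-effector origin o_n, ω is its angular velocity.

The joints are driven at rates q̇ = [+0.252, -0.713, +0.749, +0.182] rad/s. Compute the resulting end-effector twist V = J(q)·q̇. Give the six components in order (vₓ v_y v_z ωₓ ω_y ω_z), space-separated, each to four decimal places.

o_n = [-0.1356, 0.1830, 0.6751]
J₁: ẑ×o_n = [-0.1830, -0.1356, 0.0000], ω = ẑ
J2: z=[0.0000, 0.0000, 1.0000] o=[-0.1228, -0.4016, 0.3900] → [-0.5846, -0.0128, 0.0000, 0.0000, 0.0000, 1.0000]
J3: z=[0.2250, 0.9744, 0.0000] o=[-0.3177, -0.3567, 0.7900] → [-0.1119, 0.0258, -0.0560, 0.2250, 0.9744, 0.0000]
J4: z=[-0.8758, 0.2022, -0.4384] o=[-0.0287, 0.0179, 0.3855] → [0.1309, 0.3004, -0.1229, -0.8758, 0.2022, -0.4384]
V = J·q̇ = [0.3107, 0.0490, -0.0643, 0.0091, 0.7666, -0.5408]

0.3107 0.0490 -0.0643 0.0091 0.7666 -0.5408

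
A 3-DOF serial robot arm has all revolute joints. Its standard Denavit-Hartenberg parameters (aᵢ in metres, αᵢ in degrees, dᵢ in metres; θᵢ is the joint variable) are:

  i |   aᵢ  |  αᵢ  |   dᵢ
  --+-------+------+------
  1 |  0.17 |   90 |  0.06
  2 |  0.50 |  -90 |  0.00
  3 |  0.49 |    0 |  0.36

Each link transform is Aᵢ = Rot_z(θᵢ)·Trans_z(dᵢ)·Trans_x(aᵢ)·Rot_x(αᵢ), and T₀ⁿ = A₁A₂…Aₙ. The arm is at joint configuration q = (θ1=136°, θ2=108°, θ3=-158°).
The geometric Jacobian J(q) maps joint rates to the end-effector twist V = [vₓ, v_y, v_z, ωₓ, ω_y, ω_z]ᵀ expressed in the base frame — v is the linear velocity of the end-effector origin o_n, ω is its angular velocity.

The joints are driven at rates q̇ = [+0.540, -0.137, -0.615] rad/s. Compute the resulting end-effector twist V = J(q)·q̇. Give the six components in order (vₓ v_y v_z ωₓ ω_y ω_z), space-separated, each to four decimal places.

-0.2138 -0.0419 -0.0585 -0.5159 0.3078 0.7300

o_n = [0.2617, 0.0025, -0.0078]
J₁: ẑ×o_n = [-0.0025, 0.2617, 0.0000], ω = ẑ
J2: z=[0.6947, 0.7193, 0.0000] o=[-0.1223, 0.1181, 0.0600] → [-0.0488, 0.0471, -0.3565, 0.6947, 0.7193, 0.0000]
J3: z=[0.6841, -0.6607, -0.3090] o=[-0.0111, 0.0108, 0.5355] → [0.3564, 0.2874, 0.1746, 0.6841, -0.6607, -0.3090]
V = J·q̇ = [-0.2138, -0.0419, -0.0585, -0.5159, 0.3078, 0.7300]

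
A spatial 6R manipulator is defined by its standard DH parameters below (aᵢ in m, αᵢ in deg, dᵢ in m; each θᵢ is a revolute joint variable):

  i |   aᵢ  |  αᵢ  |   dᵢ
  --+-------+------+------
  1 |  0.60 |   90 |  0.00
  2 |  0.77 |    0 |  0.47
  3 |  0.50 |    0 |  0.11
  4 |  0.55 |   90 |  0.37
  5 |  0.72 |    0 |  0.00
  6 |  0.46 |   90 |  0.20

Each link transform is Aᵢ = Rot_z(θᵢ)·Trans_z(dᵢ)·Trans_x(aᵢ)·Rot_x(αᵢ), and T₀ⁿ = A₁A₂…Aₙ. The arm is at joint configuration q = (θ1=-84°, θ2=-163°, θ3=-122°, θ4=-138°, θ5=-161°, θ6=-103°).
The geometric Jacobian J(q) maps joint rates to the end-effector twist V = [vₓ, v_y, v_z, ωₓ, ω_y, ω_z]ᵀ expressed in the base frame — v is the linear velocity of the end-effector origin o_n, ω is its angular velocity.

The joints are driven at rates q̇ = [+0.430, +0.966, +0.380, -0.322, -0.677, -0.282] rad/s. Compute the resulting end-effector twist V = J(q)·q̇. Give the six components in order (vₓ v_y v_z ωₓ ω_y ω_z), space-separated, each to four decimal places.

o_n = [-1.1945, 0.1423, 0.3264]
J₁: ẑ×o_n = [-0.1423, -1.1945, 0.0000], ω = ẑ
J2: z=[-0.9945, -0.1045, 0.0000] o=[0.0627, -0.5967, 0.0000] → [-0.0341, 0.3246, -0.8663, -0.9945, -0.1045, 0.0000]
J3: z=[-0.9945, -0.1045, 0.0000] o=[-0.4817, 0.0865, -0.2251] → [-0.0577, 0.5485, -0.1300, -0.9945, -0.1045, 0.0000]
J4: z=[-0.9945, -0.1045, 0.0000] o=[-0.5775, -0.0537, 0.2578] → [-0.0072, 0.0682, -0.2594, -0.9945, -0.1045, 0.0000]
J5: z=[-0.0931, 0.8861, -0.4540] o=[-0.9194, -0.3407, -0.2322] → [0.7143, 0.1769, 0.1988, -0.0931, 0.8861, -0.4540]
J6: z=[-0.0931, 0.8861, -0.4540] o=[-0.7186, -0.0088, 0.3744] → [0.0261, 0.2116, 0.4076, -0.0931, 0.8861, -0.4540]
V = J·q̇ = [-0.6047, -0.1930, -1.0523, -0.9291, -0.9568, 0.8654]

-0.6047 -0.1930 -1.0523 -0.9291 -0.9568 0.8654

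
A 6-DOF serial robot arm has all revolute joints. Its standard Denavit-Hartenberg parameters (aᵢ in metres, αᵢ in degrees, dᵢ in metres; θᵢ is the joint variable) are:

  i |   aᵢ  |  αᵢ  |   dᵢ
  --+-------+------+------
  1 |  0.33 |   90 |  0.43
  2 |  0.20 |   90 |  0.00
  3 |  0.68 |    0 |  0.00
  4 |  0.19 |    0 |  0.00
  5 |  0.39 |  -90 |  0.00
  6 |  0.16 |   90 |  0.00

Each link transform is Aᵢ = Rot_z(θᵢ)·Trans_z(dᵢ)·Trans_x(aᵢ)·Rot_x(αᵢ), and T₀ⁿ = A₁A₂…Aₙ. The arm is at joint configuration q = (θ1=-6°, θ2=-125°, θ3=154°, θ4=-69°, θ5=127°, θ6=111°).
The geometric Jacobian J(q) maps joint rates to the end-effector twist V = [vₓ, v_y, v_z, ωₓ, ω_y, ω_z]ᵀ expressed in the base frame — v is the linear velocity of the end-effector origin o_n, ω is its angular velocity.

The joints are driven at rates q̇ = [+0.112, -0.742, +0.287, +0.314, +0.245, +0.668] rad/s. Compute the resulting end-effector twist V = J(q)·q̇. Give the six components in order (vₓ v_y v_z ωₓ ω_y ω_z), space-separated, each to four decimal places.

o_n = [0.8034, -0.3972, 0.8987]
J₁: ẑ×o_n = [0.3972, 0.8034, -0.0000], ω = ẑ
J2: z=[-0.1045, -0.9945, 0.0000] o=[0.3282, -0.0345, 0.4300] → [-0.4661, 0.0490, 0.5105, -0.1045, -0.9945, 0.0000]
J3: z=[-0.8147, 0.0856, 0.5736] o=[0.2141, -0.0225, 0.2662] → [0.2691, 0.8533, 0.2548, -0.8147, 0.0856, 0.5736]
J4: z=[-0.8147, 0.0856, 0.5736] o=[0.5316, -0.3556, 0.7668] → [0.0352, 0.2633, 0.0106, -0.8147, 0.0856, 0.5736]
J5: z=[-0.8147, 0.0856, 0.5736] o=[0.5024, -0.5429, 0.7533] → [-0.0711, 0.2911, -0.1444, -0.8147, 0.0856, 0.5736]
J6: z=[-0.2136, 0.8752, -0.4341] o=[0.7126, -0.3571, 1.0242] → [-0.1272, -0.0662, -0.0709, -0.2136, 0.8752, -0.4341]
V = J·q̇ = [0.3762, 0.4083, -0.3851, -0.7544, 1.3950, 0.3073]

0.3762 0.4083 -0.3851 -0.7544 1.3950 0.3073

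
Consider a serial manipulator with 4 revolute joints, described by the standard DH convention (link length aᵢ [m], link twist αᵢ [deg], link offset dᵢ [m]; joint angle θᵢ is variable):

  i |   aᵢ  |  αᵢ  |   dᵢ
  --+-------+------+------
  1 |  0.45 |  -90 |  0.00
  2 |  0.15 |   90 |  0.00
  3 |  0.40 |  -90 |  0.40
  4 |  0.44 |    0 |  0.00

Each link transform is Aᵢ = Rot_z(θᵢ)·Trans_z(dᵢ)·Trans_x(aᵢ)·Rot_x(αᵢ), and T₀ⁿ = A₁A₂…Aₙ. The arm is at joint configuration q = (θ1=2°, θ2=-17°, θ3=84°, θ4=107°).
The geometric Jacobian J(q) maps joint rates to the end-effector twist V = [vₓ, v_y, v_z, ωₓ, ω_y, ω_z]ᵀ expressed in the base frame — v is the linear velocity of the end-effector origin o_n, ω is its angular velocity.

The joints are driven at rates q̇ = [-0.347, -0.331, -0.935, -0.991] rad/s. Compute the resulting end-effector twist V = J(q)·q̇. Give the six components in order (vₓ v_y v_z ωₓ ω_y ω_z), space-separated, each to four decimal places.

o_n = [0.6168, 0.2916, 0.0323]
J₁: ẑ×o_n = [-0.2916, 0.6168, 0.0000], ω = ẑ
J2: z=[-0.0349, 0.9994, 0.0000] o=[0.4497, 0.0157, 0.0000] → [0.0323, 0.0011, -0.1766, -0.0349, 0.9994, 0.0000]
J3: z=[-0.2922, -0.0102, 0.9563] o=[0.5931, 0.0207, 0.0439] → [-0.2589, 0.0193, -0.0789, -0.2922, -0.0102, 0.9563]
J4: z=[-0.9541, 0.0713, -0.2908] o=[0.5023, 0.4156, 0.4386] → [-0.0650, -0.4210, 0.1102, -0.9541, 0.0713, -0.2908]
V = J·q̇ = [0.3970, 0.1847, 0.0231, 1.2303, -0.3919, -0.9530]

0.3970 0.1847 0.0231 1.2303 -0.3919 -0.9530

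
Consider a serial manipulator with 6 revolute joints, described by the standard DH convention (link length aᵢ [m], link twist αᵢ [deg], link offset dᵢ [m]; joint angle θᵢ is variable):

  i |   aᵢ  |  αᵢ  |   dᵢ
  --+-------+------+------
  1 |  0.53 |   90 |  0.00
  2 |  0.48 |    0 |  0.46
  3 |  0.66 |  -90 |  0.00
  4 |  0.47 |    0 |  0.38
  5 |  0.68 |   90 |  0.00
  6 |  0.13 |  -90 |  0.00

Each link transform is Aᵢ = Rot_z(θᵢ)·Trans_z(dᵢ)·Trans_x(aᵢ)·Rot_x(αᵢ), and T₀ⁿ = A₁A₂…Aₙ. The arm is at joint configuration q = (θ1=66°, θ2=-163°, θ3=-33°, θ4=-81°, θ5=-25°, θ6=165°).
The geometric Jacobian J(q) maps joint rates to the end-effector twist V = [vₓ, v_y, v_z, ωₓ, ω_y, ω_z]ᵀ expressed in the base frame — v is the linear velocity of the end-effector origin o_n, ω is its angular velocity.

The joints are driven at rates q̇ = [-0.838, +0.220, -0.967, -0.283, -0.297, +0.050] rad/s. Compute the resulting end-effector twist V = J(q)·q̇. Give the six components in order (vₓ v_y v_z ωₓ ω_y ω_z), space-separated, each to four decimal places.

o_n = [1.0866, -1.1420, -0.3779]
J₁: ẑ×o_n = [1.1420, 1.0866, -0.0000], ω = ẑ
J2: z=[0.9135, -0.4067, 0.0000] o=[0.2156, 0.4842, 0.0000] → [0.1537, 0.3452, -1.1312, 0.9135, -0.4067, 0.0000]
J3: z=[0.9135, -0.4067, 0.0000] o=[0.4491, -0.1223, -0.1403] → [0.0966, 0.2170, -0.6722, 0.9135, -0.4067, 0.0000]
J4: z=[-0.1121, -0.2518, -0.9613] o=[0.1911, -0.7018, 0.0416] → [-0.3174, -0.9079, 0.2749, -0.1121, -0.2518, -0.9613]
J5: z=[-0.1121, -0.2518, -0.9613] o=[0.5438, -1.0509, -0.3034] → [-0.0688, -0.5302, 0.1469, -0.1121, -0.2518, -0.9613]
J6: z=[0.1240, 0.9562, -0.2650] o=[1.2142, -1.1522, -0.3551] → [-0.0191, 0.0366, 0.1233, 0.1240, 0.9562, -0.2650]
V = J·q̇ = [-0.9073, -0.6283, 0.2859, -0.6112, 0.4977, -0.2937]

-0.9073 -0.6283 0.2859 -0.6112 0.4977 -0.2937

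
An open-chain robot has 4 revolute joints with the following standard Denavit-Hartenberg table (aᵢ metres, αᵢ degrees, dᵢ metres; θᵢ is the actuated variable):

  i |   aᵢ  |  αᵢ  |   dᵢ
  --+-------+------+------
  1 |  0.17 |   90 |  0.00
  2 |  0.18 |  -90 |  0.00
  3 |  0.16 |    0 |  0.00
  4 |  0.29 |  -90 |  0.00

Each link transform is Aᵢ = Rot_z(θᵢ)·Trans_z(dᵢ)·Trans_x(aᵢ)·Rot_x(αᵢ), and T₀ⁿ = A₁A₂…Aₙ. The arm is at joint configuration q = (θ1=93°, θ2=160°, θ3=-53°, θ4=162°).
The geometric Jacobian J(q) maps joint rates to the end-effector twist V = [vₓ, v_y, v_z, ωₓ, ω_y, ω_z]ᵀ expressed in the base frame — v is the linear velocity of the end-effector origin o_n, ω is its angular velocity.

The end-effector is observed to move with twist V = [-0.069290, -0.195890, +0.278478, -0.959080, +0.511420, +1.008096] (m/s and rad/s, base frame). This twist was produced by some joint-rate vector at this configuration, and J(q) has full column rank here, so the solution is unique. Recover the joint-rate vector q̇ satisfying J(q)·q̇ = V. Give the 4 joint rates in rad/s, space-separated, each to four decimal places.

o_n = [-0.1462, -0.0086, 0.0622]
J₁: ẑ×o_n = [0.0086, -0.1462, 0.0000], ω = ẑ
J2: z=[0.9986, 0.0523, 0.0000] o=[-0.0089, 0.1698, 0.0000] → [0.0033, -0.0621, -0.1709, 0.9986, 0.0523, 0.0000]
J3: z=[0.0179, -0.3416, -0.9397] o=[-0.0000, 0.0009, 0.0616] → [-0.0091, 0.1373, -0.0501, 0.0179, -0.3416, -0.9397]
J4: z=[0.0179, -0.3416, -0.9397] o=[0.1323, -0.0828, 0.0945] → [0.0808, 0.2623, -0.0938, 0.0179, -0.3416, -0.9397]
q̇ = J⁺·V = [-0.5330, -0.9310, -0.7880, -0.8520]

-0.5330 -0.9310 -0.7880 -0.8520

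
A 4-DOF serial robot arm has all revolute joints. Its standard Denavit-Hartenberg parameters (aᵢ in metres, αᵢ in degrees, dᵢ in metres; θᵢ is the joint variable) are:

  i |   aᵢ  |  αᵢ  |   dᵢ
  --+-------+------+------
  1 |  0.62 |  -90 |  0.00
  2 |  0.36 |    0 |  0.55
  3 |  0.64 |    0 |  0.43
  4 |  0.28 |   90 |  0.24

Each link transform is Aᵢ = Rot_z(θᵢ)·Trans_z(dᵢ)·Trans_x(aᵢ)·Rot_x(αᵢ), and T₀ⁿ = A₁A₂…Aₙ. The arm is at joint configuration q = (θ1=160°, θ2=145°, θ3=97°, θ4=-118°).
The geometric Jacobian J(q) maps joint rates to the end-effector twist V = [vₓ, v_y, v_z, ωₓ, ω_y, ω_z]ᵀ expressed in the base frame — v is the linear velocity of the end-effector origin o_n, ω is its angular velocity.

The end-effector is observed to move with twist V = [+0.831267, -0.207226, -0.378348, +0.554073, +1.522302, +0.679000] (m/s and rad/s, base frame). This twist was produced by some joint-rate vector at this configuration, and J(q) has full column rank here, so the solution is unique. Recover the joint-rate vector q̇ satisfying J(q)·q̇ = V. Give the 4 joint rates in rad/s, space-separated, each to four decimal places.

0.6790 0.2170 -0.8450 -0.9920

o_n = [-0.2933, -1.1915, 0.1265]
J₁: ẑ×o_n = [1.1915, -0.2933, 0.0000], ω = ẑ
J2: z=[-0.3420, -0.9397, 0.0000] o=[-0.5826, 0.2121, 0.0000] → [-0.1188, 0.0433, 0.7519, -0.3420, -0.9397, 0.0000]
J3: z=[-0.3420, -0.9397, 0.0000] o=[-0.4936, -0.4056, -0.2065] → [-0.3129, 0.1139, 0.4570, -0.3420, -0.9397, 0.0000]
J4: z=[-0.3420, -0.9397, 0.0000] o=[-0.3583, -0.9125, 0.3586] → [0.2181, -0.0794, 0.1566, -0.3420, -0.9397, 0.0000]
q̇ = J⁺·V = [0.6790, 0.2170, -0.8450, -0.9920]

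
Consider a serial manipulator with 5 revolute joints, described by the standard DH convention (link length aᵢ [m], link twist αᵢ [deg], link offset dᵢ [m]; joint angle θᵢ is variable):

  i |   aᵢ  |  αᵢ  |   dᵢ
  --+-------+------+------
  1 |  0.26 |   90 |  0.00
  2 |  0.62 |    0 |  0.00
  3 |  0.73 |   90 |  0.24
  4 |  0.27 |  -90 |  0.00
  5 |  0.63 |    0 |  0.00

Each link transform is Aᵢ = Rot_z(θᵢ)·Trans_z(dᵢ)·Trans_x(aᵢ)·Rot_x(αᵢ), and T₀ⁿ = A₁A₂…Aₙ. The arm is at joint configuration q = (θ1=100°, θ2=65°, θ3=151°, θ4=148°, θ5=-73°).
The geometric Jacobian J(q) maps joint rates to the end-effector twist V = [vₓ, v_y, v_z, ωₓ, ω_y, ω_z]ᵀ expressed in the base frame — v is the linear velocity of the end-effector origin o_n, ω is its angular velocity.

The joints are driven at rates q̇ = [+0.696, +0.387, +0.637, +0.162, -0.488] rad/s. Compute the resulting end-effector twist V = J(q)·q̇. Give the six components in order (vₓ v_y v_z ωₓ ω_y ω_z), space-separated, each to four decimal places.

-0.0697 -0.4159 -0.5978 1.4689 -0.0501 0.6751

o_n = [0.4927, -0.0259, 0.8466]
J₁: ẑ×o_n = [0.0259, 0.4927, -0.0000], ω = ẑ
J2: z=[0.9848, 0.1736, 0.0000] o=[-0.0451, 0.2561, 0.0000] → [0.1470, -0.8338, -0.3711, 0.9848, 0.1736, 0.0000]
J3: z=[0.9848, 0.1736, 0.0000] o=[-0.0906, 0.5141, 0.5619] → [0.0494, -0.2804, -0.6331, 0.9848, 0.1736, 0.0000]
J4: z=[0.1021, -0.5789, 0.8090] o=[0.2483, -0.0258, 0.1328] → [-0.4131, 0.1249, 0.1415, 0.1021, -0.5789, 0.8090]
J5: z=[-0.9096, 0.2749, 0.3115] o=[0.3570, 0.1814, 0.2674] → [0.2238, 0.5691, 0.1513, -0.9096, 0.2749, 0.3115]
V = J·q̇ = [-0.0697, -0.4159, -0.5978, 1.4689, -0.0501, 0.6751]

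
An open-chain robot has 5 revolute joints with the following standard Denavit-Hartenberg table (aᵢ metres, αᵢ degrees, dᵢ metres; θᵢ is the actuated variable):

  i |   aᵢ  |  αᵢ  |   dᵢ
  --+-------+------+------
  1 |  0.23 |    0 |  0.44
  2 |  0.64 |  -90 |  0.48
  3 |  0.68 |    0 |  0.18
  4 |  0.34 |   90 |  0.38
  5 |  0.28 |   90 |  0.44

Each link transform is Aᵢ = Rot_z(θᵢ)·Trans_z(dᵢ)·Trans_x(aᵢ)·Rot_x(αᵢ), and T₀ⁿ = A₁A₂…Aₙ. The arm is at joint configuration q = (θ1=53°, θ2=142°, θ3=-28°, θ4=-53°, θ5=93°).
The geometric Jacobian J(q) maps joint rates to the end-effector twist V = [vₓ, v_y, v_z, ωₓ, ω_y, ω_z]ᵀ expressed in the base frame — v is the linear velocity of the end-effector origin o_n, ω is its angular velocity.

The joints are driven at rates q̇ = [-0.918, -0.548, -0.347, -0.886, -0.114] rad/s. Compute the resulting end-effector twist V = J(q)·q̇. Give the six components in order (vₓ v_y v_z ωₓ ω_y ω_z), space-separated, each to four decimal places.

-0.7781 0.9178 -0.2333 -0.4279 1.1618 -1.4838

o_n = [-0.4718, -0.8491, 1.6294]
J₁: ẑ×o_n = [0.8491, -0.4718, 0.0000], ω = ẑ
J2: z=[0.0000, 0.0000, 1.0000] o=[0.1384, 0.1837, 0.4400] → [1.0327, -0.6102, 0.0000, 0.0000, 0.0000, 1.0000]
J3: z=[0.2588, -0.9659, 0.0000] o=[-0.4798, 0.0180, 0.9200] → [-0.6852, -0.1836, -0.2167, 0.2588, -0.9659, 0.0000]
J4: z=[0.2588, -0.9659, 0.0000] o=[-1.0131, -0.3112, 1.2392] → [-0.3769, -0.1010, 0.3837, 0.2588, -0.9659, 0.0000]
J5: z=[0.9540, 0.2556, 0.1564] o=[-0.9662, -0.6920, 1.5751] → [0.0385, 0.0255, -0.2762, 0.9540, 0.2556, 0.1564]
V = J·q̇ = [-0.7781, 0.9178, -0.2333, -0.4279, 1.1618, -1.4838]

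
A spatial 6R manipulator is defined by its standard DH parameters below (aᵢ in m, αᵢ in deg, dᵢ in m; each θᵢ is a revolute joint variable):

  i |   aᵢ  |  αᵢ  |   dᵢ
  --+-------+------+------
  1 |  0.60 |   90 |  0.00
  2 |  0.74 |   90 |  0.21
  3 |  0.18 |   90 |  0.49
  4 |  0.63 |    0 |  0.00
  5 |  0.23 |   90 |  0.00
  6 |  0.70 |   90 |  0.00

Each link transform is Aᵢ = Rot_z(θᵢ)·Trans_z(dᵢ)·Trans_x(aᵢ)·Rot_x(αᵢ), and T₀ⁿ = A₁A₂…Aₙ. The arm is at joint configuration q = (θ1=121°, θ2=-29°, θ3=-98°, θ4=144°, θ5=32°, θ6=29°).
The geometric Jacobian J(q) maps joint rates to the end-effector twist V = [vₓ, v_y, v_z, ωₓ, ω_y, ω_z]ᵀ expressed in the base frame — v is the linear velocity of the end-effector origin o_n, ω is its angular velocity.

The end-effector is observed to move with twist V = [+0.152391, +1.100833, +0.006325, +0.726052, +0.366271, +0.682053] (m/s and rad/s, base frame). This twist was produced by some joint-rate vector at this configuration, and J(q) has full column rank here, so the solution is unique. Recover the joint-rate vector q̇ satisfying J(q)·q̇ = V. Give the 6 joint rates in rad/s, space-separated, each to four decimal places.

o_n = [0.8787, 1.2864, -1.0786]
J₁: ẑ×o_n = [-1.2864, 0.8787, 0.0000], ω = ẑ
J2: z=[0.8572, 0.5150, 0.0000] o=[-0.3090, 0.5143, 0.0000] → [-0.5555, 0.9245, 0.0501, 0.8572, 0.5150, 0.0000]
J3: z=[0.2497, -0.4156, -0.8746] o=[-0.4624, 1.1772, -0.3588] → [0.3946, -0.9931, 0.5845, 0.2497, -0.4156, -0.8746]
J4: z=[0.5654, -0.6707, 0.4801] o=[-0.4815, 0.8630, -0.7752] → [0.0002, 0.8245, 1.1517, 0.5654, -0.6707, 0.4801]
J5: z=[0.5654, -0.6707, 0.4801] o=[0.0116, 1.0223, -1.1334] → [-0.1636, 0.3852, 0.7309, 0.5654, -0.6707, 0.4801]
J6: z=[0.1942, -0.4574, -0.8678] o=[0.1960, 1.1566, -1.1630] → [0.0741, -0.6088, 0.3375, 0.1942, -0.4574, -0.8678]
q̇ = J⁺·V = [-0.6880, 0.6580, -0.4290, -0.1420, 0.8730, -0.7420]

-0.6880 0.6580 -0.4290 -0.1420 0.8730 -0.7420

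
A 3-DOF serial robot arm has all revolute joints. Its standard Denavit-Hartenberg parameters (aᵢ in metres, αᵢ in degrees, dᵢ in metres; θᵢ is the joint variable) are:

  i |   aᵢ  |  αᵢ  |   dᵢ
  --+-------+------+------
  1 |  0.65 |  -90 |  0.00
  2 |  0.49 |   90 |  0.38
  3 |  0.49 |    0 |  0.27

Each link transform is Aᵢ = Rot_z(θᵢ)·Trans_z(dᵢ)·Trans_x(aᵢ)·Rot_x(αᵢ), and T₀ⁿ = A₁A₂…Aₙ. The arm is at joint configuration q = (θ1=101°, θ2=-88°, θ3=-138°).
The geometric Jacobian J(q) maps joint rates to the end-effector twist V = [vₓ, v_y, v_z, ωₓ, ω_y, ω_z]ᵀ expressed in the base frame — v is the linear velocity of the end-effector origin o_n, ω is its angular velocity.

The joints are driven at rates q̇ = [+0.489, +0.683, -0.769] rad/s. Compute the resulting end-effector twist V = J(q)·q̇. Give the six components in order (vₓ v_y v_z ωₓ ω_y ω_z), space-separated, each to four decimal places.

-0.4706 -0.0323 -0.0707 -0.8171 0.6241 0.4622

o_n = [-0.1245, 0.3675, 0.1352]
J₁: ẑ×o_n = [-0.3675, -0.1245, 0.0000], ω = ẑ
J2: z=[-0.9816, -0.1908, 0.0000] o=[-0.1240, 0.6381, 0.0000] → [-0.0258, 0.1327, 0.2654, -0.9816, -0.1908, 0.0000]
J3: z=[0.1907, -0.9810, 0.0349] o=[-0.5003, 0.5823, 0.4897] → [0.3553, 0.0807, 0.3277, 0.1907, -0.9810, 0.0349]
V = J·q̇ = [-0.4706, -0.0323, -0.0707, -0.8171, 0.6241, 0.4622]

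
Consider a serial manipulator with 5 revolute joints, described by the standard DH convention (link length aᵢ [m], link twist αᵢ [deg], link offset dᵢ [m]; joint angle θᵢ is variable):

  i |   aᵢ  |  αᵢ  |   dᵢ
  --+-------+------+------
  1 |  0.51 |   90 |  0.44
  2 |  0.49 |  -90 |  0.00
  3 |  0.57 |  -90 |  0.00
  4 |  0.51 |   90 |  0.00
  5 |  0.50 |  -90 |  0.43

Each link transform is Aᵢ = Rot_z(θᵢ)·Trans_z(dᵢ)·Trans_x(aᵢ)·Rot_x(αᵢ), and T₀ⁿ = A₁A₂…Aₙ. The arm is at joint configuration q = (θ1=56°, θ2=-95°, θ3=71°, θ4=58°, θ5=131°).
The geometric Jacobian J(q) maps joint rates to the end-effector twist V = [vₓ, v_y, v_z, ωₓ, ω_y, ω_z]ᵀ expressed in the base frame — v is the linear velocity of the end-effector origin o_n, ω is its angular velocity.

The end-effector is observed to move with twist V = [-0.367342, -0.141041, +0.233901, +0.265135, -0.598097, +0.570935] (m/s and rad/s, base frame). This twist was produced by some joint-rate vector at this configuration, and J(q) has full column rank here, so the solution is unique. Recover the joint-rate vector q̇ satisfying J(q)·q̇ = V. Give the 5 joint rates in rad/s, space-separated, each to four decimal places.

o_n = [-0.6068, 1.0635, -0.0335]
J₁: ẑ×o_n = [-1.0635, -0.6068, 0.0000], ω = ẑ
J2: z=[0.8290, -0.5592, 0.0000] o=[0.2852, 0.4228, 0.4400] → [0.2648, 0.3926, 0.0324, 0.8290, -0.5592, 0.0000]
J3: z=[0.5571, 0.8259, -0.0872] o=[0.2613, 0.3874, -0.0481] → [0.0710, 0.0675, 1.0936, 0.5571, 0.8259, -0.0872]
J4: z=[-0.2238, 0.2504, 0.9419] o=[-0.1945, 0.6754, -0.2330] → [-0.3157, -0.3437, 0.0163, -0.2238, 0.2504, 0.9419]
J5: z=[-0.3830, 0.8661, -0.3212] o=[-0.6516, 0.4547, -0.2830] → [0.4116, 0.0811, -0.2720, -0.3830, 0.8661, -0.3212]
q̇ = J⁺·V = [-0.0610, 0.0610, 0.0120, 0.4060, -0.7800]

-0.0610 0.0610 0.0120 0.4060 -0.7800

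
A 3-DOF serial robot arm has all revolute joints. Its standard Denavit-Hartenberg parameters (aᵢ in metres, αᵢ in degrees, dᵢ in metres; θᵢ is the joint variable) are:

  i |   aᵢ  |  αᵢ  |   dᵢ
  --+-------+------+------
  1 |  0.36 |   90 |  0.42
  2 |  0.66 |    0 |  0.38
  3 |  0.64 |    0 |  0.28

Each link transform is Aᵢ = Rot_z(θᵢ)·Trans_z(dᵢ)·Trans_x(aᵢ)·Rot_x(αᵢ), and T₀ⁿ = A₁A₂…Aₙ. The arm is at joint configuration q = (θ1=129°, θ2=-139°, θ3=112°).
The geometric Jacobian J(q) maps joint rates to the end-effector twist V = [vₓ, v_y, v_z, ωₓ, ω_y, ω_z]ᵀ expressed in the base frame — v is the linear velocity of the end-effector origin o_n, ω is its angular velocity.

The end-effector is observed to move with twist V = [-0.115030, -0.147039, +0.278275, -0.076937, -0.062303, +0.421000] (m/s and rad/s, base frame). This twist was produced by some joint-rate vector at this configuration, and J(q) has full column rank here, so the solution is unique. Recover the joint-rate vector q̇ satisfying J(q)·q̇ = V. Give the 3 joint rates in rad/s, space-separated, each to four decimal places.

0.4210 -0.6720 0.5730

o_n = [0.2410, 0.7512, -0.3036]
J₁: ẑ×o_n = [-0.7512, 0.2410, 0.0000], ω = ẑ
J2: z=[0.7771, 0.6293, 0.0000] o=[-0.2266, 0.2798, 0.4200] → [-0.4553, 0.5623, 0.0721, 0.7771, 0.6293, 0.0000]
J3: z=[0.7771, 0.6293, 0.0000] o=[0.3822, 0.1318, -0.0130] → [-0.1829, 0.2258, 0.5702, 0.7771, 0.6293, 0.0000]
q̇ = J⁺·V = [0.4210, -0.6720, 0.5730]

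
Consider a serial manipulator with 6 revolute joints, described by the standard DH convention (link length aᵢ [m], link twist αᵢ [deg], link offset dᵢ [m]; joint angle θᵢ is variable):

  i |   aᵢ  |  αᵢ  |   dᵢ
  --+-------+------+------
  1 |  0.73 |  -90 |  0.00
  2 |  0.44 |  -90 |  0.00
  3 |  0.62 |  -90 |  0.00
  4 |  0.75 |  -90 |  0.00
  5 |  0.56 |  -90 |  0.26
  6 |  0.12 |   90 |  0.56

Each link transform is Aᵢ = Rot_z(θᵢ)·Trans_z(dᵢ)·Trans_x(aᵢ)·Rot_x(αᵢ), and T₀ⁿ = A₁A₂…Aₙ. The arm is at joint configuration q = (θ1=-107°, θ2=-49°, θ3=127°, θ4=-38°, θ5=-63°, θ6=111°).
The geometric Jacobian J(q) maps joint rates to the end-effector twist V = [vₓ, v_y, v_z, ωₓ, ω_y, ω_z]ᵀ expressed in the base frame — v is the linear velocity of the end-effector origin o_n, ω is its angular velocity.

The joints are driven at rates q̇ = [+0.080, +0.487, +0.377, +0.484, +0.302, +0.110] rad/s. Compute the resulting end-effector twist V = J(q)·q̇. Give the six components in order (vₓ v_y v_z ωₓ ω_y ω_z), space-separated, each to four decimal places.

o_n = [-1.5422, -0.3332, -1.1691]
J₁: ẑ×o_n = [0.3332, -1.5422, 0.0000], ω = ẑ
J2: z=[0.9563, -0.2924, 0.0000] o=[-0.2134, -0.6981, 0.0000] → [0.3418, 1.1180, -0.0395, 0.9563, -0.2924, 0.0000]
J3: z=[-0.2207, -0.7217, -0.6561] o=[-0.2978, -0.9742, 0.3321] → [1.5040, 0.4851, -1.0395, -0.2207, -0.7217, -0.6561]
J4: z=[0.7287, 0.3251, -0.6027] o=[-0.6998, -0.5953, 0.0505] → [-0.2385, 1.3965, 0.4649, 0.7287, 0.3251, -0.6027]
J5: z=[-0.2253, 0.9449, 0.2374] o=[-1.1848, -0.5674, -0.5209] → [-0.6681, -0.2308, 0.2850, -0.2253, 0.9449, 0.2374]
J6: z=[-0.9071, -0.1145, -0.4052] o=[-1.0442, -0.1500, -0.9536] → [-0.0495, 0.0063, 0.1091, -0.9071, -0.1145, -0.4052]
V = J·q̇ = [0.4375, 1.2109, -0.0881, 0.5674, 0.0157, -0.4319]

0.4375 1.2109 -0.0881 0.5674 0.0157 -0.4319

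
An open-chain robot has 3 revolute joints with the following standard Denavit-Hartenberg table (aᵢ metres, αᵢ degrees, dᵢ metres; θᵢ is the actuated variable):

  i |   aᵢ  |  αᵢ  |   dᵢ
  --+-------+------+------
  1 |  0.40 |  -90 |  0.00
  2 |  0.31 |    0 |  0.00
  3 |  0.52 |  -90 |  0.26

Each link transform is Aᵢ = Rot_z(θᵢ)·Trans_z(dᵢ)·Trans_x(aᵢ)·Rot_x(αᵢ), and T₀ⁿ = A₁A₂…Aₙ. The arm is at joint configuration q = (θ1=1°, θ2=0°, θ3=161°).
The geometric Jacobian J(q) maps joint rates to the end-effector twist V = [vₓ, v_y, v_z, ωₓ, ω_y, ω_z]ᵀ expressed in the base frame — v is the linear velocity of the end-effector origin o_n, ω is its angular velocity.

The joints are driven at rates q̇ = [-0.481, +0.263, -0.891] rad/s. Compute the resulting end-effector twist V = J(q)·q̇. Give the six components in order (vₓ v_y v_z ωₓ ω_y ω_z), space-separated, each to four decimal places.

0.2332 -0.1010 -0.3903 0.0110 -0.6279 -0.4810

o_n = [0.2138, 0.2638, -0.1693]
J₁: ẑ×o_n = [-0.2638, 0.2138, 0.0000], ω = ẑ
J2: z=[-0.0175, 0.9998, 0.0000] o=[0.3999, 0.0070, 0.0000] → [-0.1693, -0.0030, 0.1817, -0.0175, 0.9998, 0.0000]
J3: z=[-0.0175, 0.9998, 0.0000] o=[0.7099, 0.0124, 0.0000] → [-0.1693, -0.0030, 0.4917, -0.0175, 0.9998, 0.0000]
V = J·q̇ = [0.2332, -0.1010, -0.3903, 0.0110, -0.6279, -0.4810]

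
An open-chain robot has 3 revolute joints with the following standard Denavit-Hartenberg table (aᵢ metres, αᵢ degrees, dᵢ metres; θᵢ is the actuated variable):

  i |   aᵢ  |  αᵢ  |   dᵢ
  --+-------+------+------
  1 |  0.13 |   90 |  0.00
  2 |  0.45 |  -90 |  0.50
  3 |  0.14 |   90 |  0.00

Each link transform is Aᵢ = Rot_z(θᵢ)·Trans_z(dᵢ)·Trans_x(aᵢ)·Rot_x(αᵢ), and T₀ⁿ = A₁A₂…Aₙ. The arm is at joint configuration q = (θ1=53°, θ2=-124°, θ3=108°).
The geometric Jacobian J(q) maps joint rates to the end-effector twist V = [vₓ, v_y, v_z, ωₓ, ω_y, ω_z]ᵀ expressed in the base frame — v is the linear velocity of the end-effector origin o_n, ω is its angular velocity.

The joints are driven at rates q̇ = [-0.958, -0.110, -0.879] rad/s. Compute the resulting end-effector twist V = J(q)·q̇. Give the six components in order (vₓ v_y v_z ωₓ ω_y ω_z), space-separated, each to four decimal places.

-0.3781 -0.2835 -0.0720 -0.5264 -0.5158 -0.4665

o_n = [0.2343, -0.2986, -0.3372]
J₁: ẑ×o_n = [0.2986, 0.2343, -0.0000], ω = ẑ
J2: z=[0.7986, -0.6018, 0.0000] o=[0.0782, 0.1038, 0.0000] → [0.2029, 0.2693, -0.2274, 0.7986, -0.6018, 0.0000]
J3: z=[0.4989, 0.6621, -0.5592] o=[0.3261, -0.3981, -0.3731] → [0.0794, 0.0334, 0.1104, 0.4989, 0.6621, -0.5592]
V = J·q̇ = [-0.3781, -0.2835, -0.0720, -0.5264, -0.5158, -0.4665]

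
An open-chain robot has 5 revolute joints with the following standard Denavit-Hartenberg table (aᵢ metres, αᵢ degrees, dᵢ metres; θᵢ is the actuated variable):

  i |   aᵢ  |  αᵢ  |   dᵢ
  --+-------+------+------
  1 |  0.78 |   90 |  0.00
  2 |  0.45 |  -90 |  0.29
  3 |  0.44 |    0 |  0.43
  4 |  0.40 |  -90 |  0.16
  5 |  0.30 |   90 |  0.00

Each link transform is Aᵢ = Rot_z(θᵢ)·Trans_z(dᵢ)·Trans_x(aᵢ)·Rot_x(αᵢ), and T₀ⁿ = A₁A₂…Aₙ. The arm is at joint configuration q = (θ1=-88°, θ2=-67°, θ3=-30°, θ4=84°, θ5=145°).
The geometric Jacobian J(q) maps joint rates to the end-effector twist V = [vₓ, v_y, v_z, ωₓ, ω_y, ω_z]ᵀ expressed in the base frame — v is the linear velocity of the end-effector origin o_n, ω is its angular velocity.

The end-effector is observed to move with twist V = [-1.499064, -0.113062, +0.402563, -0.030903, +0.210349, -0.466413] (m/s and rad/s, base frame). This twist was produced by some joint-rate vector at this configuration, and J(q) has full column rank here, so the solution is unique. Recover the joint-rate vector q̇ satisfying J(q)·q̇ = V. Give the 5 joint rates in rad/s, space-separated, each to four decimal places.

o_n = [-0.3318, -1.5374, -0.6852]
J₁: ẑ×o_n = [1.5374, -0.3318, 0.0000], ω = ẑ
J2: z=[-0.9994, -0.0349, 0.0000] o=[0.0272, -0.7795, 0.0000] → [0.0239, -0.6847, 0.7448, -0.9994, -0.0349, 0.0000]
J3: z=[0.0321, -0.9199, 0.3907] o=[-0.2565, -0.9654, -0.4142] → [0.4727, -0.0207, -0.0876, 0.0321, -0.9199, 0.3907]
J4: z=[0.0321, -0.9199, 0.3907] o=[-0.4573, -1.5174, -0.5970] → [0.0889, 0.0519, 0.1149, 0.0321, -0.9199, 0.3907]
J5: z=[0.5764, 0.3364, 0.7447] o=[-0.1256, -1.7451, -0.7509] → [-0.1326, -0.1914, 0.1891, 0.5764, 0.3364, 0.7447]
q̇ = J⁺·V = [-0.9770, 0.4250, 0.2160, -0.2110, 0.6830]

-0.9770 0.4250 0.2160 -0.2110 0.6830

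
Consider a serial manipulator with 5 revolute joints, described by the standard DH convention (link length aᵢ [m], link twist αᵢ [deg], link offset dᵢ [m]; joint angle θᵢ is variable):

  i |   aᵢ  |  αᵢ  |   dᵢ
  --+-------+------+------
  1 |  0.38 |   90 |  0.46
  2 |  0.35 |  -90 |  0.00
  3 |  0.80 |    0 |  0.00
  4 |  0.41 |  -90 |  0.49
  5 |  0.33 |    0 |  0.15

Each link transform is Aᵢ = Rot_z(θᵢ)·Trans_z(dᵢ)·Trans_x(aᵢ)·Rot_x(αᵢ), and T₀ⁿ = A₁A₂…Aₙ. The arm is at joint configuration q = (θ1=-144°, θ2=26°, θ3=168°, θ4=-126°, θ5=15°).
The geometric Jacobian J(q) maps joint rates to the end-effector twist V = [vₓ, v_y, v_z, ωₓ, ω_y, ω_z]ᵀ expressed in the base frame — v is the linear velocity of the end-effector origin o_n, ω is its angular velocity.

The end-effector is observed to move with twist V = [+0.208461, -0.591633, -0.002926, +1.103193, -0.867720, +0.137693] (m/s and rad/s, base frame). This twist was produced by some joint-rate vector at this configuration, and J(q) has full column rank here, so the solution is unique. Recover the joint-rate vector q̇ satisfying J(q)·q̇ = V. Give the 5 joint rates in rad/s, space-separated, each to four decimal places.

0.4800 -0.8020 -0.7720 0.6320 0.7380

o_n = [0.2797, -0.7429, 0.8274]
J₁: ẑ×o_n = [0.7429, 0.2797, -0.0000], ω = ẑ
J2: z=[-0.5878, 0.8090, 0.0000] o=[-0.3074, -0.2234, 0.4600] → [0.2973, 0.2160, -0.1696, -0.5878, 0.8090, 0.0000]
J3: z=[0.3546, 0.2577, 0.8988] o=[-0.5619, -0.4083, 0.6134] → [0.3560, 0.6805, -0.3355, 0.3546, 0.2577, 0.8988]
J4: z=[0.3546, 0.2577, 0.8988] o=[0.1048, -0.1294, 0.2704] → [0.6950, -0.0404, -0.2626, 0.3546, 0.2577, 0.8988]
J5: z=[0.9234, -0.2477, -0.2933] o=[0.2183, -0.3861, 0.8444] → [-0.1005, -0.0024, -0.3143, 0.9234, -0.2477, -0.2933]
q̇ = J⁺·V = [0.4800, -0.8020, -0.7720, 0.6320, 0.7380]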